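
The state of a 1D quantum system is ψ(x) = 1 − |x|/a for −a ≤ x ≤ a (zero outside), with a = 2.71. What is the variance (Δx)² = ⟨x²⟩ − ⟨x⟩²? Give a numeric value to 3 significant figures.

Compute ⟨x⟩ and ⟨x²⟩ separately, then (Δx)² = ⟨x²⟩ − ⟨x⟩².
ψ is even, so ∫ over [−a, a] = 2∫₀ᵃ with ψ = 1 − x/a there: ∫₀ᵃ (1 − x/a)² dx = a/3, ∫₀ᵃ x²(1 − x/a)² dx = a³/30, ∫₀ᵃ x⁴(1 − x/a)² dx = a⁵/105.
Normalization: ∫|ψ|² dx = 1.8067.
⟨x⟩ = 0.0000 and ⟨x²⟩ = 0.73441.
(Δx)² = 0.73441 − (0.0000)² = 0.73441.

0.734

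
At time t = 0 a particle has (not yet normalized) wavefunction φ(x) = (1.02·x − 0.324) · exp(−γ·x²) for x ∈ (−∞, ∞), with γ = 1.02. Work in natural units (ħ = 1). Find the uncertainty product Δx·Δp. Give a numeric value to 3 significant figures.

0.980

Δx = √(⟨x²⟩−⟨x⟩²), Δp = √(⟨p²⟩−⟨p⟩²).
Expand each integrand as polynomial × e^(−2γx²) and use ∫x^(2j)·e^(−2γx²) dx = (2j−1)!!/(4γ)^j · √(π/(2γ)), odd powers → 0; here √(π/(2γ)) = 1.2410. Differentiate with the product rule, d/dx e^(−γx²) = −2γx·e^(−γx²).
Normalization: ∫|φ|² dx = 0.44672.
⟨x⟩ = -0.45003, ⟨x²⟩ = 0.59234 ⇒ Δx = 0.62435.
⟨p⟩ = 0.0000, ⟨p²⟩ = 2.4651 ⇒ Δp = 1.5701.
Δx·Δp = 0.98027.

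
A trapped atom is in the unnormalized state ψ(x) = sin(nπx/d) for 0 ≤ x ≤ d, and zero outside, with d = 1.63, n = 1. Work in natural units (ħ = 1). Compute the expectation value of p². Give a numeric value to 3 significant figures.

3.71

p² ψ = −ħ² d²ψ/dx²; ⟨p²⟩ = −ħ² ∫ ψ*·ψ'' dx / ∫|ψ|² dx.
d/dx sin(nπx/d) = (nπ/d)·cos(nπx/d) and d²/dx² sin(nπx/d) = −(nπ/d)²·sin(nπx/d); on 0 ≤ x ≤ d, ∫sin²(nπx/d) dx = d/2 and ∫sin(nπx/d)·cos(nπx/d) dx = 0.
State is unnormalized: ∫|ψ|² dx = 0.81500, and ∫ψ*·(−ħ² ψ'') dx = 3.0275, so ⟨p²⟩ = 3.0275 / 0.81500.
⟨p²⟩ = 3.7147.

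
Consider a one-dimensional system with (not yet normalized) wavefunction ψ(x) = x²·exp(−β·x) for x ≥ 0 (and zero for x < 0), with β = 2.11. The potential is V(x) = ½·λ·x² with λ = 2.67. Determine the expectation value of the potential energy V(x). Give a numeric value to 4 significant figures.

2.249

⟨V⟩ = ∫ V(x)·|ψ|² dx / ∫|ψ|² dx.
Every integrand reduces to terms xʲ·e^(−2βx) on [0, ∞); use ∫₀^∞ xʲ·e^(−2βx) dx = j!/(2β)^(j+1).
State is unnormalized: ∫|ψ|² dx = 0.017933, and ∫ψ*·V(x)·ψ dx = 0.040330, so ⟨V⟩ = 0.040330 / 0.017933.
⟨V⟩ = 2.2489.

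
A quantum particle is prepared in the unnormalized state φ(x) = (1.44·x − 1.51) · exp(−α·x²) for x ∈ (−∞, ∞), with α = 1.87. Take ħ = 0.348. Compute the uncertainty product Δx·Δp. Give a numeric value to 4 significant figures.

Δx = √(⟨x²⟩−⟨x⟩²), Δp = √(⟨p²⟩−⟨p⟩²).
Expand each integrand as polynomial × e^(−2αx²) and use ∫x^(2j)·e^(−2αx²) dx = (2j−1)!!/(4α)^j · √(π/(2α)), odd powers → 0; here √(π/(2α)) = 0.91651. Differentiate with the product rule, d/dx e^(−αx²) = −2αx·e^(−αx²).
Normalization: ∫|φ|² dx = 2.3438.
⟨x⟩ = -0.22734, ⟨x²⟩ = 0.16267 ⇒ Δx = 0.33315.
⟨p⟩ = 0.0000, ⟨p²⟩ = 0.27556 ⇒ Δp = 0.52494.
Δx·Δp = 0.17488.

0.1749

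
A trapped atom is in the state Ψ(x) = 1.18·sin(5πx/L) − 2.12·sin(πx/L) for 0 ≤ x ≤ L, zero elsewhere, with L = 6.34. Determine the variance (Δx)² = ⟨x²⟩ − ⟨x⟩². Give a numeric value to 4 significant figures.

1.535

Compute ⟨x⟩ and ⟨x²⟩ separately, then (Δx)² = ⟨x²⟩ − ⟨x⟩².
On 0 ≤ x ≤ L (j ≠ l): ∫sin²(jπx/L) dx = L/2, ∫sin(jπx/L)·sin(lπx/L) dx = 0; diagonal moments ∫x·sin²(jπx/L) dx = L²/4, ∫x²·sin²(jπx/L) dx = L³·(1/6 − 1/(4j²π²)); cross terms ∫x·sin(jπx/L)·sin(lπx/L) dx = 0 for j + l even and −4jlL²/(π²(j² − l²)²) for j + l odd, ∫x²·sin(jπx/L)·sin(lπx/L) dx = (−1)^(j+l)·4jlL³/(π²(j² − l²)²); higher powers the same way via product-to-sum and parts.
Normalization: ∫|Ψ|² dx = 18.661.
⟨x⟩ = 3.1700 and ⟨x²⟩ = 11.584.
(Δx)² = 11.584 − (3.1700)² = 1.5353.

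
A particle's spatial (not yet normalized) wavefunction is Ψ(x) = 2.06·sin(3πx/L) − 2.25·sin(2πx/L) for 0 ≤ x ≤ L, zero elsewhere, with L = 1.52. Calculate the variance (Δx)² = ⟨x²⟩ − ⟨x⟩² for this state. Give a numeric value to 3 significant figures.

Compute ⟨x⟩ and ⟨x²⟩ separately, then (Δx)² = ⟨x²⟩ − ⟨x⟩².
On 0 ≤ x ≤ L (j ≠ l): ∫sin²(jπx/L) dx = L/2, ∫sin(jπx/L)·sin(lπx/L) dx = 0; diagonal moments ∫x·sin²(jπx/L) dx = L²/4, ∫x²·sin²(jπx/L) dx = L³·(1/6 − 1/(4j²π²)); cross terms ∫x·sin(jπx/L)·sin(lπx/L) dx = 0 for j + l even and −4jlL²/(π²(j² − l²)²) for j + l odd, ∫x²·sin(jπx/L)·sin(lπx/L) dx = (−1)^(j+l)·4jlL³/(π²(j² − l²)²); higher powers the same way via product-to-sum and parts.
Normalization: ∫|Ψ|² dx = 7.0726.
⟨x⟩ = 1.0545 and ⟨x²⟩ = 1.1960.
(Δx)² = 1.1960 − (1.0545)² = 0.083926.

0.0839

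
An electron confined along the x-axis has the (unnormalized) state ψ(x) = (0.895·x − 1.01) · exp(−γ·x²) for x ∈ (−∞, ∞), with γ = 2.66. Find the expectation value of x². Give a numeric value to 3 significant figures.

⟨x²⟩ = ∫ x²·|ψ|² dx / ∫|ψ|² dx (integrals over the domain).
Expand each integrand as polynomial × e^(−2γx²) and use ∫x^(2j)·e^(−2γx²) dx = (2j−1)!!/(4γ)^j · √(π/(2γ)), odd powers → 0; here √(π/(2γ)) = 0.76846.
State is unnormalized: ∫|ψ|² dx = 0.84175, and ∫ψ*·x²·ψ dx = 0.089987, so ⟨x²⟩ = 0.089987 / 0.84175.
⟨x²⟩ = 0.10690.

0.107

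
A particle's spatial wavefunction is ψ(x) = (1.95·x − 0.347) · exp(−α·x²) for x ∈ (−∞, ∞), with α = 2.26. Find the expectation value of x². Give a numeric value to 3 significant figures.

⟨x²⟩ = ∫ x²·|ψ|² dx / ∫|ψ|² dx (integrals over the domain).
Expand each integrand as polynomial × e^(−2αx²) and use ∫x^(2j)·e^(−2αx²) dx = (2j−1)!!/(4α)^j · √(π/(2α)), odd powers → 0; here √(π/(2α)) = 0.83369.
State is unnormalized: ∫|ψ|² dx = 0.45106, and ∫ψ*·x²·ψ dx = 0.12748, so ⟨x²⟩ = 0.12748 / 0.45106.
⟨x²⟩ = 0.28262.

0.283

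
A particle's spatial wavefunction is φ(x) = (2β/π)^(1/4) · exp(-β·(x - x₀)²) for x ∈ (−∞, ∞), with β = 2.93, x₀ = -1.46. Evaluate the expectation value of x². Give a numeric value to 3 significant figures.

2.22

⟨x²⟩ = ∫ x²·|φ|² dx (integrals over the domain).
Gaussian moments (u = x − x₀): ∫u^(2j)·e^(−2βu²) du = (2j−1)!!/(4β)^j · √(π/(2β)), odd powers integrate to 0; here √(π/(2β)) = 0.73219.
⟨x²⟩ = 2.2169.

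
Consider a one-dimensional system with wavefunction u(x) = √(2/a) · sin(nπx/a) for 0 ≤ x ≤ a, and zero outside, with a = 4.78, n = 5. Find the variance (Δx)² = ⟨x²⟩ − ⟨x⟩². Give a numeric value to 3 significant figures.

Compute ⟨x⟩ and ⟨x²⟩ separately, then (Δx)² = ⟨x²⟩ − ⟨x⟩².
With sin²θ = (1 − cos2θ)/2 on 0 ≤ x ≤ a: ∫sin²(nπx/a) dx = a/2, ∫x·sin²(nπx/a) dx = a²/4, ∫x²·sin²(nπx/a) dx = a³·(1/6 − 1/(4n²π²)); higher powers xᵏ the same way, integrating xᵏ·cos(2nπx/a) by parts.
⟨x⟩ = 2.3900 and ⟨x²⟩ = 7.5698.
(Δx)² = 7.5698 − (2.3900)² = 1.8577.

1.86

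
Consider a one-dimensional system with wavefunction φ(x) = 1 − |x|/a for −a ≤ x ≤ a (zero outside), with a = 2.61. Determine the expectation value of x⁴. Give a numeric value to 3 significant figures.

⟨x⁴⟩ = ∫ x⁴·|φ|² dx / ∫|φ|² dx (integrals over the domain).
φ is even, so ∫ over [−a, a] = 2∫₀ᵃ with φ = 1 − x/a there: ∫₀ᵃ (1 − x/a)² dx = a/3, ∫₀ᵃ x²(1 − x/a)² dx = a³/30, ∫₀ᵃ x⁴(1 − x/a)² dx = a⁵/105.
State is unnormalized: ∫|φ|² dx = 1.7400, and ∫φ*·x⁴·φ dx = 2.3070, so ⟨x⁴⟩ = 2.3070 / 1.7400.
⟨x⁴⟩ = 1.3258.

1.33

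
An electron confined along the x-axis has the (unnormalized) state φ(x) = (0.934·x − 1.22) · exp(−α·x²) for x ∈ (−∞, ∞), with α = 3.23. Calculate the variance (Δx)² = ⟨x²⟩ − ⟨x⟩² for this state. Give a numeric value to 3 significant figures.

0.0713

Compute ⟨x⟩ and ⟨x²⟩ separately, then (Δx)² = ⟨x²⟩ − ⟨x⟩².
Expand each integrand as polynomial × e^(−2αx²) and use ∫x^(2j)·e^(−2αx²) dx = (2j−1)!!/(4α)^j · √(π/(2α)), odd powers → 0; here √(π/(2α)) = 0.69736.
Normalization: ∫|φ|² dx = 1.0850.
⟨x⟩ = -0.11337 and ⟨x²⟩ = 0.084117.
(Δx)² = 0.084117 − (-0.11337)² = 0.071265.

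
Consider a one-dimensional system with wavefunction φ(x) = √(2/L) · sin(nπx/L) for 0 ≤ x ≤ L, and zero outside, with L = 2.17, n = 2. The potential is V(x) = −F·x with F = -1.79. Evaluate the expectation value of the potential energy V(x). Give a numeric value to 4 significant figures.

1.942

⟨V⟩ = ∫ V(x)·|φ|² dx.
With sin²θ = (1 − cos2θ)/2 on 0 ≤ x ≤ L: ∫sin²(nπx/L) dx = L/2, ∫x·sin²(nπx/L) dx = L²/4, ∫x²·sin²(nπx/L) dx = L³·(1/6 − 1/(4n²π²)); higher powers xᵏ the same way, integrating xᵏ·cos(2nπx/L) by parts.
⟨V⟩ = 1.9422.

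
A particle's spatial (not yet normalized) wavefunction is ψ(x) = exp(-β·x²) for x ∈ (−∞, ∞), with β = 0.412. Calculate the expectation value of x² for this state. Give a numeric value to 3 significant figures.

0.607

⟨x²⟩ = ∫ x²·|ψ|² dx / ∫|ψ|² dx (integrals over the domain).
Gaussian moments: ∫x^(2j)·e^(−2βx²) dx = (2j−1)!!/(4β)^j · √(π/(2β)), odd powers integrate to 0; here √(π/(2β)) = 1.9526.
State is unnormalized: ∫|ψ|² dx = 1.9526, and ∫ψ*·x²·ψ dx = 1.1848, so ⟨x²⟩ = 1.1848 / 1.9526.
⟨x²⟩ = 0.60680.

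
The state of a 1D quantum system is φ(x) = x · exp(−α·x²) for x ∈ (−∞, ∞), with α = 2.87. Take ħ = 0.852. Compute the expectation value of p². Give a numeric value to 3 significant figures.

p² φ = −ħ² d²φ/dx²; ⟨p²⟩ = −ħ² ∫ φ*·φ'' dx / ∫|φ|² dx.
Expand each integrand as polynomial × e^(−2αx²) and use ∫x^(2j)·e^(−2αx²) dx = (2j−1)!!/(4α)^j · √(π/(2α)), odd powers → 0; here √(π/(2α)) = 0.73981. Differentiate with the product rule, d/dx e^(−αx²) = −2αx·e^(−αx²).
State is unnormalized: ∫|φ|² dx = 0.064443, and ∫φ*·(−ħ² φ'') dx = 0.40277, so ⟨p²⟩ = 0.40277 / 0.064443.
⟨p²⟩ = 6.2500.

6.25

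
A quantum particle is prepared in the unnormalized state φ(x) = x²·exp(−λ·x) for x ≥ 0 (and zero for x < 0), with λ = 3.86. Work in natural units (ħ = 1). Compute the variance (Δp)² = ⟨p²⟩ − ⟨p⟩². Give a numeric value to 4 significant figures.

4.967

Compute ⟨p⟩ and ⟨p²⟩ separately; (Δp)² = ⟨p²⟩ − ⟨p⟩².
Differentiate x²·exp(−λ·x) with the product rule; every integrand then reduces to terms xʲ·e^(−2λx) on [0, ∞), with ∫₀^∞ xʲ·e^(−2λx) dx = j!/(2λ)^(j+1).
Normalization: ∫|φ|² dx = 0.00087524.
⟨p⟩ = 0.0000 and ⟨p²⟩ = 4.9665.
(Δp)² = 4.9665 − (0.0000)² = 4.9665.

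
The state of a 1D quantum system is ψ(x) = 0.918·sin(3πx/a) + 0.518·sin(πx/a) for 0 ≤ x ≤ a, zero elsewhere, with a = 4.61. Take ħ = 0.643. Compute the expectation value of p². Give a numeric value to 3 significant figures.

p² ψ = −ħ² d²ψ/dx²; ⟨p²⟩ = −ħ² ∫ ψ*·ψ'' dx / ∫|ψ|² dx.
d²/dx² sin(jπx/a) = −(jπ/a)²·sin(jπx/a); on 0 ≤ x ≤ a, ∫sin²(jπx/a) dx = a/2 and ∫sin(jπx/a)·sin(lπx/a) dx = 0 for j ≠ l, so only diagonal terms survive in ∫|ψ|² and ∫ψ·ψ″; ∫ψ·ψ′ dx = [ψ²/2] between the walls = 0.
State is unnormalized: ∫|ψ|² dx = 2.5610, and ∫ψ*·(−ħ² ψ'') dx = 3.4755, so ⟨p²⟩ = 3.4755 / 2.5610.
⟨p²⟩ = 1.3571.

1.36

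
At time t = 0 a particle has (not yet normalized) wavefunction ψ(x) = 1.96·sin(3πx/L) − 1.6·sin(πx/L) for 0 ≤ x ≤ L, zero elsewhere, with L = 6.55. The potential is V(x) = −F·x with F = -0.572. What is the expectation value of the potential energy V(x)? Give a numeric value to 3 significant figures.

⟨V⟩ = ∫ V(x)·|ψ|² dx / ∫|ψ|² dx.
On 0 ≤ x ≤ L (j ≠ l): ∫sin²(jπx/L) dx = L/2, ∫sin(jπx/L)·sin(lπx/L) dx = 0; diagonal moments ∫x·sin²(jπx/L) dx = L²/4, ∫x²·sin²(jπx/L) dx = L³·(1/6 − 1/(4j²π²)); cross terms ∫x·sin(jπx/L)·sin(lπx/L) dx = 0 for j + l even and −4jlL²/(π²(j² − l²)²) for j + l odd, ∫x²·sin(jπx/L)·sin(lπx/L) dx = (−1)^(j+l)·4jlL³/(π²(j² − l²)²); higher powers the same way via product-to-sum and parts.
State is unnormalized: ∫|ψ|² dx = 20.965, and ∫ψ*·V(x)·ψ dx = 39.274, so ⟨V⟩ = 39.274 / 20.965.
⟨V⟩ = 1.8733.

1.87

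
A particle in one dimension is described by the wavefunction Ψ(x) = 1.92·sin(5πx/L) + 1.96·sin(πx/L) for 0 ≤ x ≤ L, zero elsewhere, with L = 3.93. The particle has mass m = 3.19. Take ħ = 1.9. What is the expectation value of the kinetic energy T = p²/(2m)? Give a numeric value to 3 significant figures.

T = −(ħ²/2m) d²/dx², so ⟨T⟩ = −(ħ²/2m) ∫ Ψ*·Ψ'' dx / ∫|Ψ|² dx; with m = 3.19.
d²/dx² sin(jπx/L) = −(jπ/L)²·sin(jπx/L); on 0 ≤ x ≤ L, ∫sin²(jπx/L) dx = L/2 and ∫sin(jπx/L)·sin(lπx/L) dx = 0 for j ≠ l, so only diagonal terms survive in ∫|Ψ|² and ∫Ψ·Ψ″; ∫Ψ·Ψ′ dx = [Ψ²/2] between the walls = 0.
State is unnormalized: ∫|Ψ|² dx = 14.793, and ∫Ψ*·(−ħ²/2m · Ψ'') dx = 68.209, so ⟨T⟩ = 68.209 / 14.793.
⟨T⟩ = 4.6111.

4.61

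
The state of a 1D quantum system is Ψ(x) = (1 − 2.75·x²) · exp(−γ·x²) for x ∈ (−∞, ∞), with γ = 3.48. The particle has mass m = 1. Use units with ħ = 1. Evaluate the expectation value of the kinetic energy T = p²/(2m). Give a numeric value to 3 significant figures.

4.02

T = −(ħ²/2m) d²/dx², so ⟨T⟩ = −(ħ²/2m) ∫ Ψ*·Ψ'' dx / ∫|Ψ|² dx; with m = 1.
Expand each integrand as polynomial × e^(−2γx²) and use ∫x^(2j)·e^(−2γx²) dx = (2j−1)!!/(4γ)^j · √(π/(2γ)), odd powers → 0; here √(π/(2γ)) = 0.67185. Differentiate with the product rule, d/dx e^(−γx²) = −2γx·e^(−γx²).
State is unnormalized: ∫|Ψ|² dx = 0.48505, and ∫Ψ*·(−ħ²/2m · Ψ'') dx = 1.9503, so ⟨T⟩ = 1.9503 / 0.48505.
⟨T⟩ = 4.0208.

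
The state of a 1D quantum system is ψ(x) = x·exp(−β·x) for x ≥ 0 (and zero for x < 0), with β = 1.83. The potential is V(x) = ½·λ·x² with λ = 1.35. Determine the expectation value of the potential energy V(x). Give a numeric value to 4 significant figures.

⟨V⟩ = ∫ V(x)·|ψ|² dx / ∫|ψ|² dx.
Every integrand reduces to terms xʲ·e^(−2βx) on [0, ∞); use ∫₀^∞ xʲ·e^(−2βx) dx = j!/(2β)^(j+1).
State is unnormalized: ∫|ψ|² dx = 0.040793, and ∫ψ*·V(x)·ψ dx = 0.024667, so ⟨V⟩ = 0.024667 / 0.040793.
⟨V⟩ = 0.60468.

0.6047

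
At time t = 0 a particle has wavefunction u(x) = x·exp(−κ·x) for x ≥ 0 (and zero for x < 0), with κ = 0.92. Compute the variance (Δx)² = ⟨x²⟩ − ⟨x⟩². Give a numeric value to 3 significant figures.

Compute ⟨x⟩ and ⟨x²⟩ separately, then (Δx)² = ⟨x²⟩ − ⟨x⟩².
Every integrand reduces to terms xʲ·e^(−2κx) on [0, ∞); use ∫₀^∞ xʲ·e^(−2κx) dx = j!/(2κ)^(j+1).
Normalization: ∫|u|² dx = 0.32105.
⟨x⟩ = 1.6304 and ⟨x²⟩ = 3.5444.
(Δx)² = 3.5444 − (1.6304)² = 0.88611.

0.886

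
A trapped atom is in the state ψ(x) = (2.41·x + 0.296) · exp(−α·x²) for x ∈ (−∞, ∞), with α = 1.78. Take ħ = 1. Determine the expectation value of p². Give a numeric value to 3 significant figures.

4.99

p² ψ = −ħ² d²ψ/dx²; ⟨p²⟩ = −ħ² ∫ ψ*·ψ'' dx / ∫|ψ|² dx.
Expand each integrand as polynomial × e^(−2αx²) and use ∫x^(2j)·e^(−2αx²) dx = (2j−1)!!/(4α)^j · √(π/(2α)), odd powers → 0; here √(π/(2α)) = 0.93940. Differentiate with the product rule, d/dx e^(−αx²) = −2αx·e^(−αx²).
State is unnormalized: ∫|ψ|² dx = 0.84862, and ∫ψ*·(−ħ² ψ'') dx = 4.2386, so ⟨p²⟩ = 4.2386 / 0.84862.
⟨p²⟩ = 4.9947.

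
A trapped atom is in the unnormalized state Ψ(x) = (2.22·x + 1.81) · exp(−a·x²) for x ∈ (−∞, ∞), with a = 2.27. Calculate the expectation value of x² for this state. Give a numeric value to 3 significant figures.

⟨x²⟩ = ∫ x²·|Ψ|² dx / ∫|Ψ|² dx (integrals over the domain).
Expand each integrand as polynomial × e^(−2ax²) and use ∫x^(2j)·e^(−2ax²) dx = (2j−1)!!/(4a)^j · √(π/(2a)), odd powers → 0; here √(π/(2a)) = 0.83185.
State is unnormalized: ∫|Ψ|² dx = 3.1767, and ∫Ψ*·x²·Ψ dx = 0.44931, so ⟨x²⟩ = 0.44931 / 3.1767.
⟨x²⟩ = 0.14144.

0.141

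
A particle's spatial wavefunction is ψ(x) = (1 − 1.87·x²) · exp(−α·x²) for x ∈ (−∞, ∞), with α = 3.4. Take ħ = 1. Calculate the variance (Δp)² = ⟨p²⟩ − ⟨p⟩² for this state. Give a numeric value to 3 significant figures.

Compute ⟨p⟩ and ⟨p²⟩ separately; (Δp)² = ⟨p²⟩ − ⟨p⟩².
Expand each integrand as polynomial × e^(−2αx²) and use ∫x^(2j)·e^(−2αx²) dx = (2j−1)!!/(4α)^j · √(π/(2α)), odd powers → 0; here √(π/(2α)) = 0.67971. Differentiate with the product rule, d/dx e^(−αx²) = −2αx·e^(−αx²).
Normalization: ∫|ψ|² dx = 0.53134.
⟨p⟩ = 0.0000 and ⟨p²⟩ = 6.1211.
(Δp)² = 6.1211 − (0.0000)² = 6.1211.

6.12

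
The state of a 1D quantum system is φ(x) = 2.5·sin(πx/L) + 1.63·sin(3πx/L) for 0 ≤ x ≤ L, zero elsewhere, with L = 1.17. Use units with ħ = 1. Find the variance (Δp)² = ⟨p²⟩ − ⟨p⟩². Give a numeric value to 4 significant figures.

24.42

Compute ⟨p⟩ and ⟨p²⟩ separately; (Δp)² = ⟨p²⟩ − ⟨p⟩².
d²/dx² sin(jπx/L) = −(jπ/L)²·sin(jπx/L); on 0 ≤ x ≤ L, ∫sin²(jπx/L) dx = L/2 and ∫sin(jπx/L)·sin(lπx/L) dx = 0 for j ≠ l, so only diagonal terms survive in ∫|φ|² and ∫φ·φ″; ∫φ·φ′ dx = [φ²/2] between the walls = 0.
Normalization: ∫|φ|² dx = 5.2105.
⟨p⟩ = 0.0000 and ⟨p²⟩ = 24.415.
(Δp)² = 24.415 − (0.0000)² = 24.415.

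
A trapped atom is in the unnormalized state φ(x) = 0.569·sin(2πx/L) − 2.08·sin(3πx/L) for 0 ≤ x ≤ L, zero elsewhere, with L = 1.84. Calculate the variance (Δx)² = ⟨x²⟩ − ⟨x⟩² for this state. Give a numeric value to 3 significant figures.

Compute ⟨x⟩ and ⟨x²⟩ separately, then (Δx)² = ⟨x²⟩ − ⟨x⟩².
On 0 ≤ x ≤ L (j ≠ l): ∫sin²(jπx/L) dx = L/2, ∫sin(jπx/L)·sin(lπx/L) dx = 0; diagonal moments ∫x·sin²(jπx/L) dx = L²/4, ∫x²·sin²(jπx/L) dx = L³·(1/6 − 1/(4j²π²)); cross terms ∫x·sin(jπx/L)·sin(lπx/L) dx = 0 for j + l even and −4jlL²/(π²(j² − l²)²) for j + l odd, ∫x²·sin(jπx/L)·sin(lπx/L) dx = (−1)^(j+l)·4jlL³/(π²(j² − l²)²); higher powers the same way via product-to-sum and parts.
Normalization: ∫|φ|² dx = 4.2781.
⟨x⟩ = 1.1022 and ⟨x²⟩ = 1.4431.
(Δx)² = 1.4431 − (1.1022)² = 0.22822.

0.228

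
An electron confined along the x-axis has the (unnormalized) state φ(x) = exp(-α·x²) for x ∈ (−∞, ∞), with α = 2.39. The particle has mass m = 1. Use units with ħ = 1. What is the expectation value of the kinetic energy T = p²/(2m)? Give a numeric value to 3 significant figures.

T = −(ħ²/2m) d²/dx², so ⟨T⟩ = −(ħ²/2m) ∫ φ*·φ'' dx / ∫|φ|² dx; with m = 1.
Gaussian moments: ∫x^(2j)·e^(−2αx²) dx = (2j−1)!!/(4α)^j · √(π/(2α)), odd powers integrate to 0; here √(π/(2α)) = 0.81070. Derivatives: d/dx e^(−αx²) = −2αx·e^(−αx²), d²/dx² e^(−αx²) = (4α²x² − 2α)·e^(−αx²).
State is unnormalized: ∫|φ|² dx = 0.81070, and ∫φ*·(−ħ²/2m · φ'') dx = 0.96879, so ⟨T⟩ = 0.96879 / 0.81070.
⟨T⟩ = 1.1950.

1.20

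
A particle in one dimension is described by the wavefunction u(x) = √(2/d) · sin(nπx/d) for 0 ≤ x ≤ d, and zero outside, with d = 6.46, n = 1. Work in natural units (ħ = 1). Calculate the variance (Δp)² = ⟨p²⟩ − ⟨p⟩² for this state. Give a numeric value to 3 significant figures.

Compute ⟨p⟩ and ⟨p²⟩ separately; (Δp)² = ⟨p²⟩ − ⟨p⟩².
d/dx sin(nπx/d) = (nπ/d)·cos(nπx/d) and d²/dx² sin(nπx/d) = −(nπ/d)²·sin(nπx/d); on 0 ≤ x ≤ d, ∫sin²(nπx/d) dx = d/2 and ∫sin(nπx/d)·cos(nπx/d) dx = 0.
⟨p⟩ = 0.0000 and ⟨p²⟩ = 0.23650.
(Δp)² = 0.23650 − (0.0000)² = 0.23650.

0.237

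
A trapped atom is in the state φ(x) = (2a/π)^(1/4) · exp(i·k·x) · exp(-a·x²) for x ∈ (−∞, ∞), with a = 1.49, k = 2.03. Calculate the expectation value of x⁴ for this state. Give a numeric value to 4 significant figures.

⟨x⁴⟩ = ∫ x⁴·|φ|² dx (integrals over the domain).
Gaussian moments: ∫x^(2j)·e^(−2ax²) dx = (2j−1)!!/(4a)^j · √(π/(2a)), odd powers integrate to 0; here √(π/(2a)) = 1.0268.
⟨x⁴⟩ = 0.084456.

0.08446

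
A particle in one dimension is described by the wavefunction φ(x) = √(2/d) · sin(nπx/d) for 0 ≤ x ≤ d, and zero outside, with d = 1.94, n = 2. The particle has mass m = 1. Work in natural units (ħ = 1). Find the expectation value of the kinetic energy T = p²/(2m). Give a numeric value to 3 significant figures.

5.24

T = −(ħ²/2m) d²/dx², so ⟨T⟩ = −(ħ²/2m) ∫ φ*·φ'' dx; with m = 1.
d/dx sin(nπx/d) = (nπ/d)·cos(nπx/d) and d²/dx² sin(nπx/d) = −(nπ/d)²·sin(nπx/d); on 0 ≤ x ≤ d, ∫sin²(nπx/d) dx = d/2 and ∫sin(nπx/d)·cos(nπx/d) dx = 0.
⟨T⟩ = 5.2448.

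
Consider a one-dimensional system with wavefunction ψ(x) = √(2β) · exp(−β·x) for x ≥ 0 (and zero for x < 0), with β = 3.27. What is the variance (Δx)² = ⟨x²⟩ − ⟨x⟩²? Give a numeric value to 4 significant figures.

0.02338

Compute ⟨x⟩ and ⟨x²⟩ separately, then (Δx)² = ⟨x²⟩ − ⟨x⟩².
Every integrand reduces to terms xʲ·e^(−2βx) on [0, ∞); use ∫₀^∞ xʲ·e^(−2βx) dx = j!/(2β)^(j+1).
⟨x⟩ = 0.15291 and ⟨x²⟩ = 0.046760.
(Δx)² = 0.046760 − (0.15291)² = 0.023380.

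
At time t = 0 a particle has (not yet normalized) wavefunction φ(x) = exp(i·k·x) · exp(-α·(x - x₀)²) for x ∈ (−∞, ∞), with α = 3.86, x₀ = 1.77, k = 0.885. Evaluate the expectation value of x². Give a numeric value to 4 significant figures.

3.198

⟨x²⟩ = ∫ x²·|φ|² dx / ∫|φ|² dx (integrals over the domain).
Gaussian moments (u = x − x₀): ∫u^(2j)·e^(−2αu²) du = (2j−1)!!/(4α)^j · √(π/(2α)), odd powers integrate to 0; here √(π/(2α)) = 0.63792.
State is unnormalized: ∫|φ|² dx = 0.63792, and ∫φ*·x²·φ dx = 2.0399, so ⟨x²⟩ = 2.0399 / 0.63792.
⟨x²⟩ = 3.1977.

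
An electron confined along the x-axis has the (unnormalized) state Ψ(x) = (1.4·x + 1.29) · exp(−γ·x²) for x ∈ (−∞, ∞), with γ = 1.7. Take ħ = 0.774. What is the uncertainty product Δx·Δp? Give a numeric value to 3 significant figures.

Δx = √(⟨x²⟩−⟨x⟩²), Δp = √(⟨p²⟩−⟨p⟩²).
Expand each integrand as polynomial × e^(−2γx²) and use ∫x^(2j)·e^(−2γx²) dx = (2j−1)!!/(4γ)^j · √(π/(2γ)), odd powers → 0; here √(π/(2γ)) = 0.96125. Differentiate with the product rule, d/dx e^(−γx²) = −2γx·e^(−γx²).
Normalization: ∫|Ψ|² dx = 1.8767.
⟨x⟩ = 0.27207, ⟨x²⟩ = 0.19048 ⇒ Δx = 0.34126.
⟨p⟩ = 0.0000, ⟨p²⟩ = 1.3191 ⇒ Δp = 1.1485.
Δx·Δp = 0.39195.

0.392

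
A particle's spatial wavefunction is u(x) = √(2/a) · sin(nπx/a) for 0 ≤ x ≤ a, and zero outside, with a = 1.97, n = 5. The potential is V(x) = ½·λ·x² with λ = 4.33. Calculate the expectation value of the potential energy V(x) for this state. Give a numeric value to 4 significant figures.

2.784

⟨V⟩ = ∫ V(x)·|u|² dx.
With sin²θ = (1 − cos2θ)/2 on 0 ≤ x ≤ a: ∫sin²(nπx/a) dx = a/2, ∫x·sin²(nπx/a) dx = a²/4, ∫x²·sin²(nπx/a) dx = a³·(1/6 − 1/(4n²π²)); higher powers xᵏ the same way, integrating xᵏ·cos(2nπx/a) by parts.
⟨V⟩ = 2.7837.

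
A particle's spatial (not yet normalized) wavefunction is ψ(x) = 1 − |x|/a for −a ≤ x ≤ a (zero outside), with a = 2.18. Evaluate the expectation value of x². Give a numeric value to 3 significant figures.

0.475

⟨x²⟩ = ∫ x²·|ψ|² dx / ∫|ψ|² dx (integrals over the domain).
ψ is even, so ∫ over [−a, a] = 2∫₀ᵃ with ψ = 1 − x/a there: ∫₀ᵃ (1 − x/a)² dx = a/3, ∫₀ᵃ x²(1 − x/a)² dx = a³/30, ∫₀ᵃ x⁴(1 − x/a)² dx = a⁵/105.
State is unnormalized: ∫|ψ|² dx = 1.4533, and ∫ψ*·x²·ψ dx = 0.69068, so ⟨x²⟩ = 0.69068 / 1.4533.
⟨x²⟩ = 0.47524.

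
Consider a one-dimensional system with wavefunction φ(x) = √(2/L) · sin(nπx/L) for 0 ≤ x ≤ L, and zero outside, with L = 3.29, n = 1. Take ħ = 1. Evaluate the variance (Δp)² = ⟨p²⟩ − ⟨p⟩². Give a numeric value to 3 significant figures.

0.912

Compute ⟨p⟩ and ⟨p²⟩ separately; (Δp)² = ⟨p²⟩ − ⟨p⟩².
d/dx sin(nπx/L) = (nπ/L)·cos(nπx/L) and d²/dx² sin(nπx/L) = −(nπ/L)²·sin(nπx/L); on 0 ≤ x ≤ L, ∫sin²(nπx/L) dx = L/2 and ∫sin(nπx/L)·cos(nπx/L) dx = 0.
⟨p⟩ = 0.0000 and ⟨p²⟩ = 0.91182.
(Δp)² = 0.91182 − (0.0000)² = 0.91182.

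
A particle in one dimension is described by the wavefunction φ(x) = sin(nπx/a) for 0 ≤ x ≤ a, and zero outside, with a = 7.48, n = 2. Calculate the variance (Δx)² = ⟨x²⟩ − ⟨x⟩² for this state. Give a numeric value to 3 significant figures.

3.95

Compute ⟨x⟩ and ⟨x²⟩ separately, then (Δx)² = ⟨x²⟩ − ⟨x⟩².
With sin²θ = (1 − cos2θ)/2 on 0 ≤ x ≤ a: ∫sin²(nπx/a) dx = a/2, ∫x·sin²(nπx/a) dx = a²/4, ∫x²·sin²(nπx/a) dx = a³·(1/6 − 1/(4n²π²)); higher powers xᵏ the same way, integrating xᵏ·cos(2nπx/a) by parts.
Normalization: ∫|φ|² dx = 3.7400.
⟨x⟩ = 3.7400 and ⟨x²⟩ = 17.942.
(Δx)² = 17.942 − (3.7400)² = 3.9539.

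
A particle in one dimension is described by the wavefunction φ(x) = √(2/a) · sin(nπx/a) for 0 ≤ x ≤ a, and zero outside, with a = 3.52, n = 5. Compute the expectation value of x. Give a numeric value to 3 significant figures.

1.76

⟨x⟩ = ∫ x·|φ|² dx (integrals over the domain).
With sin²θ = (1 − cos2θ)/2 on 0 ≤ x ≤ a: ∫sin²(nπx/a) dx = a/2, ∫x·sin²(nπx/a) dx = a²/4, ∫x²·sin²(nπx/a) dx = a³·(1/6 − 1/(4n²π²)); higher powers xᵏ the same way, integrating xᵏ·cos(2nπx/a) by parts.
⟨x⟩ = 1.7600.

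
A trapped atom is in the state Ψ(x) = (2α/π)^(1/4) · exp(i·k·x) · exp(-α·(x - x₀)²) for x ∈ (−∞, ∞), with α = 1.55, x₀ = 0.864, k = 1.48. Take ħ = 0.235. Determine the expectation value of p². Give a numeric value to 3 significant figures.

p² Ψ = −ħ² d²Ψ/dx²; ⟨p²⟩ = −ħ² ∫ Ψ*·Ψ'' dx.
Gaussian moments (u = x − x₀): ∫u^(2j)·e^(−2αu²) du = (2j−1)!!/(4α)^j · √(π/(2α)), odd powers integrate to 0; here √(π/(2α)) = 1.0067. Derivatives: Ψ′ = (ik − 2αu)·Ψ, Ψ″ = ((ik − 2αu)² − 2α)·Ψ; the odd-in-u pieces drop out.
⟨p²⟩ = 0.20656.

0.207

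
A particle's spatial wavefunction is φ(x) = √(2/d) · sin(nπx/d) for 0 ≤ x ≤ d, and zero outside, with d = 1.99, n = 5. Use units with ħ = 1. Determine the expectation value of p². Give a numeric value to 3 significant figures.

62.3

p² φ = −ħ² d²φ/dx²; ⟨p²⟩ = −ħ² ∫ φ*·φ'' dx.
d/dx sin(nπx/d) = (nπ/d)·cos(nπx/d) and d²/dx² sin(nπx/d) = −(nπ/d)²·sin(nπx/d); on 0 ≤ x ≤ d, ∫sin²(nπx/d) dx = d/2 and ∫sin(nπx/d)·cos(nπx/d) dx = 0.
⟨p²⟩ = 62.307.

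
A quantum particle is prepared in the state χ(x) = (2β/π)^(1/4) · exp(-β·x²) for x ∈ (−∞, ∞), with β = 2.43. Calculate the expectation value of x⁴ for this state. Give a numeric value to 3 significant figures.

0.0318

⟨x⁴⟩ = ∫ x⁴·|χ|² dx (integrals over the domain).
Gaussian moments: ∫x^(2j)·e^(−2βx²) dx = (2j−1)!!/(4β)^j · √(π/(2β)), odd powers integrate to 0; here √(π/(2β)) = 0.80400.
⟨x⁴⟩ = 0.031753.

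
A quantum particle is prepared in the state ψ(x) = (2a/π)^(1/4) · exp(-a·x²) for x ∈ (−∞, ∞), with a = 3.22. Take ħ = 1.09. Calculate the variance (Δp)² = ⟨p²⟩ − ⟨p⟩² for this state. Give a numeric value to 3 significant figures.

Compute ⟨p⟩ and ⟨p²⟩ separately; (Δp)² = ⟨p²⟩ − ⟨p⟩².
Gaussian moments: ∫x^(2j)·e^(−2ax²) dx = (2j−1)!!/(4a)^j · √(π/(2a)), odd powers integrate to 0; here √(π/(2a)) = 0.69844. Derivatives: d/dx e^(−ax²) = −2ax·e^(−ax²), d²/dx² e^(−ax²) = (4a²x² − 2a)·e^(−ax²).
⟨p⟩ = 0.0000 and ⟨p²⟩ = 3.8257.
(Δp)² = 3.8257 − (0.0000)² = 3.8257.

3.83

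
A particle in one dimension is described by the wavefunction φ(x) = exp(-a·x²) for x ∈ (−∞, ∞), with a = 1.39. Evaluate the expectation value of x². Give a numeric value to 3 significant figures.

⟨x²⟩ = ∫ x²·|φ|² dx / ∫|φ|² dx (integrals over the domain).
Gaussian moments: ∫x^(2j)·e^(−2ax²) dx = (2j−1)!!/(4a)^j · √(π/(2a)), odd powers integrate to 0; here √(π/(2a)) = 1.0630.
State is unnormalized: ∫|φ|² dx = 1.0630, and ∫φ*·x²·φ dx = 0.19120, so ⟨x²⟩ = 0.19120 / 1.0630.
⟨x²⟩ = 0.17986.

0.180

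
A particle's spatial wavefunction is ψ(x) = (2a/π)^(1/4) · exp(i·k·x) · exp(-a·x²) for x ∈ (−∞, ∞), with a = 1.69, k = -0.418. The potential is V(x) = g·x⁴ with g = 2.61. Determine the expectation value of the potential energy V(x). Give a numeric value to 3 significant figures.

0.171

⟨V⟩ = ∫ V(x)·|ψ|² dx.
Gaussian moments: ∫x^(2j)·e^(−2ax²) dx = (2j−1)!!/(4a)^j · √(π/(2a)), odd powers integrate to 0; here √(π/(2a)) = 0.96409.
⟨V⟩ = 0.17134.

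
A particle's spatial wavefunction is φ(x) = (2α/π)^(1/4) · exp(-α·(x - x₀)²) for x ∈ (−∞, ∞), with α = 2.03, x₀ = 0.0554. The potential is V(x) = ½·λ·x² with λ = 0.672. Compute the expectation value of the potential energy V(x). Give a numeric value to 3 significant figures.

0.0424

⟨V⟩ = ∫ V(x)·|φ|² dx.
Gaussian moments (u = x − x₀): ∫u^(2j)·e^(−2αu²) du = (2j−1)!!/(4α)^j · √(π/(2α)), odd powers integrate to 0; here √(π/(2α)) = 0.87965.
⟨V⟩ = 0.042411.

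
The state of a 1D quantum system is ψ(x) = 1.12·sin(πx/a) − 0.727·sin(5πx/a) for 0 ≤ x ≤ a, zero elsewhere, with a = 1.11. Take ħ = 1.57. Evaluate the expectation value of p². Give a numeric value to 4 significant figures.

160.2

p² ψ = −ħ² d²ψ/dx²; ⟨p²⟩ = −ħ² ∫ ψ*·ψ'' dx / ∫|ψ|² dx.
d²/dx² sin(jπx/a) = −(jπ/a)²·sin(jπx/a); on 0 ≤ x ≤ a, ∫sin²(jπx/a) dx = a/2 and ∫sin(jπx/a)·sin(lπx/a) dx = 0 for j ≠ l, so only diagonal terms survive in ∫|ψ|² and ∫ψ·ψ″; ∫ψ·ψ′ dx = [ψ²/2] between the walls = 0.
State is unnormalized: ∫|ψ|² dx = 0.98953, and ∫ψ*·(−ħ² ψ'') dx = 158.54, so ⟨p²⟩ = 158.54 / 0.98953.
⟨p²⟩ = 160.22.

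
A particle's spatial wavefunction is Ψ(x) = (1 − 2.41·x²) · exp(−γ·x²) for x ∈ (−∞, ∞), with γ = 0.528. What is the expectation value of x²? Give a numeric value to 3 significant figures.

⟨x²⟩ = ∫ x²·|Ψ|² dx / ∫|Ψ|² dx (integrals over the domain).
Expand each integrand as polynomial × e^(−2γx²) and use ∫x^(2j)·e^(−2γx²) dx = (2j−1)!!/(4γ)^j · √(π/(2γ)), odd powers → 0; here √(π/(2γ)) = 1.7248.
State is unnormalized: ∫|Ψ|² dx = 4.5261, and ∫Ψ*·x²·Ψ dx = 11.176, so ⟨x²⟩ = 11.176 / 4.5261.
⟨x²⟩ = 2.4693.

2.47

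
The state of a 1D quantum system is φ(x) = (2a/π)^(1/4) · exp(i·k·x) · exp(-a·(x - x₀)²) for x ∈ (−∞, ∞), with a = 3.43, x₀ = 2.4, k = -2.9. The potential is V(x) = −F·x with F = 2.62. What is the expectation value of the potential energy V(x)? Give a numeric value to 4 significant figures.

-6.288

⟨V⟩ = ∫ V(x)·|φ|² dx.
Gaussian moments (u = x − x₀): ∫u^(2j)·e^(−2au²) du = (2j−1)!!/(4a)^j · √(π/(2a)), odd powers integrate to 0; here √(π/(2a)) = 0.67673.
⟨V⟩ = -6.2880.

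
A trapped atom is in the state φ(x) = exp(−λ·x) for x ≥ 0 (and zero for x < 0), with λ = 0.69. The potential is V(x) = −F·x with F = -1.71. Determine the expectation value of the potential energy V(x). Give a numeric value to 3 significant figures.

⟨V⟩ = ∫ V(x)·|φ|² dx / ∫|φ|² dx.
Every integrand reduces to terms xʲ·e^(−2λx) on [0, ∞); use ∫₀^∞ xʲ·e^(−2λx) dx = j!/(2λ)^(j+1).
State is unnormalized: ∫|φ|² dx = 0.72464, and ∫φ*·V(x)·φ dx = 0.89792, so ⟨V⟩ = 0.89792 / 0.72464.
⟨V⟩ = 1.2391.

1.24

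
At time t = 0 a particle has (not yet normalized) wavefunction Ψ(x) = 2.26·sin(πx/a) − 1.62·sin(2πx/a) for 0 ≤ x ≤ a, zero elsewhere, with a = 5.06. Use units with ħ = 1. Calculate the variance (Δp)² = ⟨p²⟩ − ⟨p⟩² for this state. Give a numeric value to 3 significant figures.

Compute ⟨p⟩ and ⟨p²⟩ separately; (Δp)² = ⟨p²⟩ − ⟨p⟩².
d²/dx² sin(jπx/a) = −(jπ/a)²·sin(jπx/a); on 0 ≤ x ≤ a, ∫sin²(jπx/a) dx = a/2 and ∫sin(jπx/a)·sin(lπx/a) dx = 0 for j ≠ l, so only diagonal terms survive in ∫|Ψ|² and ∫Ψ·Ψ″; ∫Ψ·Ψ′ dx = [Ψ²/2] between the walls = 0.
Normalization: ∫|Ψ|² dx = 19.562.
⟨p⟩ = 0.0000 and ⟨p²⟩ = 0.77799.
(Δp)² = 0.77799 − (0.0000)² = 0.77799.

0.778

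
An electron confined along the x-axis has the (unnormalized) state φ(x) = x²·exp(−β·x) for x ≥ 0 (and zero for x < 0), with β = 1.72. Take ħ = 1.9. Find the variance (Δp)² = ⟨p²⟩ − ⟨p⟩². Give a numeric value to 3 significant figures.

3.56

Compute ⟨p⟩ and ⟨p²⟩ separately; (Δp)² = ⟨p²⟩ − ⟨p⟩².
Differentiate x²·exp(−β·x) with the product rule; every integrand then reduces to terms xʲ·e^(−2βx) on [0, ∞), with ∫₀^∞ xʲ·e^(−2βx) dx = j!/(2β)^(j+1).
Normalization: ∫|φ|² dx = 0.049822.
⟨p⟩ = 0.0000 and ⟨p²⟩ = 3.5599.
(Δp)² = 3.5599 − (0.0000)² = 3.5599.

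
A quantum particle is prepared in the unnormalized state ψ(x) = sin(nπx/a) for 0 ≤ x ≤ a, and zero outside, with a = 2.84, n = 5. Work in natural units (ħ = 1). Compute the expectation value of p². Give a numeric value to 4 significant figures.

p² ψ = −ħ² d²ψ/dx²; ⟨p²⟩ = −ħ² ∫ ψ*·ψ'' dx / ∫|ψ|² dx.
d/dx sin(nπx/a) = (nπ/a)·cos(nπx/a) and d²/dx² sin(nπx/a) = −(nπ/a)²·sin(nπx/a); on 0 ≤ x ≤ a, ∫sin²(nπx/a) dx = a/2 and ∫sin(nπx/a)·cos(nπx/a) dx = 0.
State is unnormalized: ∫|ψ|² dx = 1.4200, and ∫ψ*·(−ħ² ψ'') dx = 43.440, so ⟨p²⟩ = 43.440 / 1.4200.
⟨p²⟩ = 30.592.

30.59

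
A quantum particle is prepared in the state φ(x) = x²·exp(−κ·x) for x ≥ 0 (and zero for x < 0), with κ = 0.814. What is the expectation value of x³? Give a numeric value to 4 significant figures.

⟨x³⟩ = ∫ x³·|φ|² dx / ∫|φ|² dx (integrals over the domain).
Every integrand reduces to terms xʲ·e^(−2κx) on [0, ∞); use ∫₀^∞ xʲ·e^(−2κx) dx = j!/(2κ)^(j+1).
State is unnormalized: ∫|φ|² dx = 2.0986, and ∫φ*·x³·φ dx = 102.14, so ⟨x³⟩ = 102.14 / 2.0986.
⟨x³⟩ = 48.669.

48.67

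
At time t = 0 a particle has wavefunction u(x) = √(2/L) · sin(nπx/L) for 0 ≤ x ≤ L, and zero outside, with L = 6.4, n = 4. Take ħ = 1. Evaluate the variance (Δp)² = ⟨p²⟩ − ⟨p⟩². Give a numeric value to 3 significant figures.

Compute ⟨p⟩ and ⟨p²⟩ separately; (Δp)² = ⟨p²⟩ − ⟨p⟩².
d/dx sin(nπx/L) = (nπ/L)·cos(nπx/L) and d²/dx² sin(nπx/L) = −(nπ/L)²·sin(nπx/L); on 0 ≤ x ≤ L, ∫sin²(nπx/L) dx = L/2 and ∫sin(nπx/L)·cos(nπx/L) dx = 0.
⟨p⟩ = 0.0000 and ⟨p²⟩ = 3.8553.
(Δp)² = 3.8553 − (0.0000)² = 3.8553.

3.86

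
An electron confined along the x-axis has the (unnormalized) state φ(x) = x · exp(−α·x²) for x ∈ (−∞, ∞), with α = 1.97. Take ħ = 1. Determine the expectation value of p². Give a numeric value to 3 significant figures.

p² φ = −ħ² d²φ/dx²; ⟨p²⟩ = −ħ² ∫ φ*·φ'' dx / ∫|φ|² dx.
Expand each integrand as polynomial × e^(−2αx²) and use ∫x^(2j)·e^(−2αx²) dx = (2j−1)!!/(4α)^j · √(π/(2α)), odd powers → 0; here √(π/(2α)) = 0.89295. Differentiate with the product rule, d/dx e^(−αx²) = −2αx·e^(−αx²).
State is unnormalized: ∫|φ|² dx = 0.11332, and ∫φ*·(−ħ² φ'') dx = 0.66971, so ⟨p²⟩ = 0.66971 / 0.11332.
⟨p²⟩ = 5.9100.

5.91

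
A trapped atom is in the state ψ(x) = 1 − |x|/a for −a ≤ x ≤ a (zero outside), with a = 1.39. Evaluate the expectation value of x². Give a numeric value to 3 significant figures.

⟨x²⟩ = ∫ x²·|ψ|² dx / ∫|ψ|² dx (integrals over the domain).
ψ is even, so ∫ over [−a, a] = 2∫₀ᵃ with ψ = 1 − x/a there: ∫₀ᵃ (1 − x/a)² dx = a/3, ∫₀ᵃ x²(1 − x/a)² dx = a³/30, ∫₀ᵃ x⁴(1 − x/a)² dx = a⁵/105.
State is unnormalized: ∫|ψ|² dx = 0.92667, and ∫ψ*·x²·ψ dx = 0.17904, so ⟨x²⟩ = 0.17904 / 0.92667.
⟨x²⟩ = 0.19321.

0.193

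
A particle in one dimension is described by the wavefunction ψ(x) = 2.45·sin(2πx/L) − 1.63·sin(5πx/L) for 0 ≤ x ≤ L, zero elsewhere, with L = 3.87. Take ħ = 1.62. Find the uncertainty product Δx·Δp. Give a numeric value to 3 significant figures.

4.46

Δx = √(⟨x²⟩−⟨x⟩²), Δp = √(⟨p²⟩−⟨p⟩²).
On 0 ≤ x ≤ L (j ≠ l): ∫sin²(jπx/L) dx = L/2, ∫sin(jπx/L)·sin(lπx/L) dx = 0; diagonal moments ∫x·sin²(jπx/L) dx = L²/4, ∫x²·sin²(jπx/L) dx = L³·(1/6 − 1/(4j²π²)); cross terms ∫x·sin(jπx/L)·sin(lπx/L) dx = 0 for j + l even and −4jlL²/(π²(j² − l²)²) for j + l odd, ∫x²·sin(jπx/L)·sin(lπx/L) dx = (−1)^(j+l)·4jlL³/(π²(j² − l²)²); higher powers the same way via product-to-sum and parts. d²/dx² sin(jπx/L) = −(jπ/L)²·sin(jπx/L); on 0 ≤ x ≤ L, ∫sin²(jπx/L) dx = L/2 and ∫sin(jπx/L)·sin(lπx/L) dx = 0 for j ≠ l, so only diagonal terms survive in ∫|ψ|² and ∫ψ·ψ″; ∫ψ·ψ′ dx = [ψ²/2] between the walls = 0.
Normalization: ∫|ψ|² dx = 16.756.
⟨x⟩ = 2.0006, ⟨x²⟩ = 5.1054 ⇒ Δx = 1.0502.
⟨p⟩ = 0.0000, ⟨p²⟩ = 18.061 ⇒ Δp = 4.2498.
Δx·Δp = 4.4633.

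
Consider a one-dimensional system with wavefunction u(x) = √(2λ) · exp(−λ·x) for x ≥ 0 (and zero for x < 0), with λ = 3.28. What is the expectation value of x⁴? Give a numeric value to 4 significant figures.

0.01296

⟨x⁴⟩ = ∫ x⁴·|u|² dx (integrals over the domain).
Every integrand reduces to terms xʲ·e^(−2λx) on [0, ∞); use ∫₀^∞ xʲ·e^(−2λx) dx = j!/(2λ)^(j+1).
⟨x⁴⟩ = 0.012960.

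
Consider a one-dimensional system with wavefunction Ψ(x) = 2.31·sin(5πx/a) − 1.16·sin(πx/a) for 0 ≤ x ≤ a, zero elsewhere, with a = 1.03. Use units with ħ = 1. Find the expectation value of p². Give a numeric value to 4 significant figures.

187.6

p² Ψ = −ħ² d²Ψ/dx²; ⟨p²⟩ = −ħ² ∫ Ψ*·Ψ'' dx / ∫|Ψ|² dx.
d²/dx² sin(jπx/a) = −(jπ/a)²·sin(jπx/a); on 0 ≤ x ≤ a, ∫sin²(jπx/a) dx = a/2 and ∫sin(jπx/a)·sin(lπx/a) dx = 0 for j ≠ l, so only diagonal terms survive in ∫|Ψ|² and ∫Ψ·Ψ″; ∫Ψ·Ψ′ dx = [Ψ²/2] between the walls = 0.
State is unnormalized: ∫|Ψ|² dx = 3.4411, and ∫Ψ*·(−ħ² Ψ'') dx = 645.59, so ⟨p²⟩ = 645.59 / 3.4411.
⟨p²⟩ = 187.61.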